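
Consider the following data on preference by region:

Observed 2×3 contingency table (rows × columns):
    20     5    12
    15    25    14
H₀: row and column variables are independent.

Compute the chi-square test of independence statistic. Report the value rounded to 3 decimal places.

Row totals [37, 54], col totals [35, 30, 26], n=91
χ² = (20−14.23)²/14.23 + (5−12.20)²/12.20 + (12−10.57)²/10.57 + (15−20.77)²/20.77 + (25−17.80)²/17.80 + (14−15.43)²/15.43 = 11.4243
df = 2

test statistic = 11.424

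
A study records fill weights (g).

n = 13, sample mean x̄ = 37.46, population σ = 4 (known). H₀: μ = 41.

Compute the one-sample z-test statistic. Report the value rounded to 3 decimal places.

test statistic = -3.191

SE = σ/√n = 4/√13 = 1.1094
z = (x̄−μ₀)/SE = (37.46−41)/1.1094 = -3.1909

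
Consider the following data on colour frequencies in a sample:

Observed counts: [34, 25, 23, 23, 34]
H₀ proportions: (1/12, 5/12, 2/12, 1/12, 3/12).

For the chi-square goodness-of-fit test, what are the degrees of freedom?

degrees of freedom = 4

df = k − 1 = 5 − 1 = 4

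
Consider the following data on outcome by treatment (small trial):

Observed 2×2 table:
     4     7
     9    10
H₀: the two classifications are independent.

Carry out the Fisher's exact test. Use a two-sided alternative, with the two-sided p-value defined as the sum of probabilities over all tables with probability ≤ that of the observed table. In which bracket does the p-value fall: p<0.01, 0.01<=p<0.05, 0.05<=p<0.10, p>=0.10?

p-value bracket: p>=0.10

Margins: r₁=11, r₂=19, c₁=13, c₂=17, n=30
p_obs = C(11,4)·C(19,9)/C(30,13); sum pmf over tables with pmf ≤ p_obs
p-value (two-sided) = 0.70843
→ bracket: p>=0.10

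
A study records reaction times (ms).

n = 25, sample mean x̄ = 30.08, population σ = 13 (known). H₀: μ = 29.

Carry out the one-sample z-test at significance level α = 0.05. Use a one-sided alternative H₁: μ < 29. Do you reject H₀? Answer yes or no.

SE = σ/√n = 13/√25 = 2.6000
z = (x̄−μ₀)/SE = (30.08−29)/2.6000 = 0.4154
p-value (one-sided, H₁ less) = 0.66107
At α=0.05: p ≥ α → fail to reject H₀

reject H₀: no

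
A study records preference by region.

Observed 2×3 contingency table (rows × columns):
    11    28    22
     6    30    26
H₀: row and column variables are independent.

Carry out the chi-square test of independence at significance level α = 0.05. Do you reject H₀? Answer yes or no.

reject H₀: no

Row totals [61, 62], col totals [17, 58, 48], n=123
χ² = (11−8.43)²/8.43 + (28−28.76)²/28.76 + (22−23.80)²/23.80 + (6−8.57)²/8.57 + (30−29.24)²/29.24 + (26−24.20)²/24.20 = 1.8649
df = 2
p-value (upper-tail) = 0.39359
At α=0.05: p ≥ α → fail to reject H₀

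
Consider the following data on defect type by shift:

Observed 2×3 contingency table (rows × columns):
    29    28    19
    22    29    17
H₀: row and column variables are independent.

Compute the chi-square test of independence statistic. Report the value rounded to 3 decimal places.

test statistic = 0.647

Row totals [76, 68], col totals [51, 57, 36], n=144
χ² = (29−26.92)²/26.92 + (28−30.08)²/30.08 + (19−19.00)²/19.00 + (22−24.08)²/24.08 + (29−26.92)²/26.92 + (17−17.00)²/17.00 = 0.6470
df = 2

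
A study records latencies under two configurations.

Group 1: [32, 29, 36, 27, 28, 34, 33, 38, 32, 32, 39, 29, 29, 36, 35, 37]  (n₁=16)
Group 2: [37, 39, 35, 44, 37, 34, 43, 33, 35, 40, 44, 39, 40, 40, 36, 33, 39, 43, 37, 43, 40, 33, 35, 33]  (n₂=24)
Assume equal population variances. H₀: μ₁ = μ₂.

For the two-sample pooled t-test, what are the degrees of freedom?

df = n₁ + n₂ − 2 = 16 + 24 − 2 = 38

degrees of freedom = 38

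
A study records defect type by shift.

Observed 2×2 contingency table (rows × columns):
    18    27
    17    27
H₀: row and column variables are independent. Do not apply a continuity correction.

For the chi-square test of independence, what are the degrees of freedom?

degrees of freedom = 1

df = (r−1)(c−1) = (2−1)·(2−1) = 1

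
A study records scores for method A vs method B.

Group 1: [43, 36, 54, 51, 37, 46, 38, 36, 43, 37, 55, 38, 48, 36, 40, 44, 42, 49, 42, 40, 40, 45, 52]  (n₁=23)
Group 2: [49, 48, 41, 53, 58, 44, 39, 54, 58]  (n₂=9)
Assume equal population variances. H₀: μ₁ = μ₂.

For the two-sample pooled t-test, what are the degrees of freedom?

degrees of freedom = 30

df = n₁ + n₂ − 2 = 23 + 9 − 2 = 30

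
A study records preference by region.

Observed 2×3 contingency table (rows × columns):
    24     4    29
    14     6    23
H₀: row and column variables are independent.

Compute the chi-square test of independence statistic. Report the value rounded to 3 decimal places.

test statistic = 1.799

Row totals [57, 43], col totals [38, 10, 52], n=100
χ² = (24−21.66)²/21.66 + (4−5.70)²/5.70 + (29−29.64)²/29.64 + (14−16.34)²/16.34 + (6−4.30)²/4.30 + (23−22.36)²/22.36 = 1.7991
df = 2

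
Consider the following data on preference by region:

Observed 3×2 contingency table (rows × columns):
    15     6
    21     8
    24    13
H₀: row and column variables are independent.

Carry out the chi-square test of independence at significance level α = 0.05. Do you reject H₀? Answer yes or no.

reject H₀: no

Row totals [21, 29, 37], col totals [60, 27], n=87
χ² = (15−14.48)²/14.48 + (6−6.52)²/6.52 + (21−20.00)²/20.00 + (8−9.00)²/9.00 + (24−25.52)²/25.52 + (13−11.48)²/11.48 = 0.5113
df = 2
p-value (upper-tail) = 0.77440
At α=0.05: p ≥ α → fail to reject H₀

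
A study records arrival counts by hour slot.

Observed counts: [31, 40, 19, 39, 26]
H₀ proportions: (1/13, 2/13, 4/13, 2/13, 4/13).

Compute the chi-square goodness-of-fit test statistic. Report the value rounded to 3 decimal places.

n = 155; E_i = n·p_i = [11.92, 23.85, 47.69, 23.85, 47.69]
χ² = (31−11.92)²/11.92 + (40−23.85)²/23.85 + (19−47.69)²/47.69 + (39−23.85)²/23.85 + (26−47.69)²/47.69 = 78.2242
df = 4

test statistic = 78.224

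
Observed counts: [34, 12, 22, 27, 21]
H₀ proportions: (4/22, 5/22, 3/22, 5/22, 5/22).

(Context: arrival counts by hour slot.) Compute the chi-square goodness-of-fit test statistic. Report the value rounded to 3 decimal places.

test statistic = 19.249

n = 116; E_i = n·p_i = [21.09, 26.36, 15.82, 26.36, 26.36]
χ² = (34−21.09)²/21.09 + (12−26.36)²/26.36 + (22−15.82)²/15.82 + (27−26.36)²/26.36 + (21−26.36)²/26.36 = 19.2494
df = 4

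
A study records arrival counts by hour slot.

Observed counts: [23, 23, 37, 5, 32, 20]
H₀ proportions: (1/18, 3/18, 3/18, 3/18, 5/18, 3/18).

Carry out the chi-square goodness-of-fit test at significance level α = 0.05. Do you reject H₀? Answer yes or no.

reject H₀: yes

n = 140; E_i = n·p_i = [7.78, 23.33, 23.33, 23.33, 38.89, 23.33]
χ² = (23−7.78)²/7.78 + (23−23.33)²/23.33 + (37−23.33)²/23.33 + (5−23.33)²/23.33 + (32−38.89)²/38.89 + (20−23.33)²/23.33 = 53.9029
df = 5
p-value (upper-tail) = 0.00000
At α=0.05: p < α → reject H₀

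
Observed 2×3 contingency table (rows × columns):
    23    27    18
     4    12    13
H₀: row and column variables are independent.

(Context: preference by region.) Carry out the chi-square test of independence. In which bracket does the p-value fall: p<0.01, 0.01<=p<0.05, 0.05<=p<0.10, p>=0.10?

p-value bracket: 0.05<=p<0.10

Row totals [68, 29], col totals [27, 39, 31], n=97
χ² = (23−18.93)²/18.93 + (27−27.34)²/27.34 + (18−21.73)²/21.73 + (4−8.07)²/8.07 + (12−11.66)²/11.66 + (13−9.27)²/9.27 = 5.0882
df = 2
p-value (upper-tail) = 0.07855
→ bracket: 0.05<=p<0.10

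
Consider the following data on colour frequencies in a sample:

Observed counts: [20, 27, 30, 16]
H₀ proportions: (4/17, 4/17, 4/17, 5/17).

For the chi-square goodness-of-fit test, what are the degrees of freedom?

degrees of freedom = 3

df = k − 1 = 4 − 1 = 3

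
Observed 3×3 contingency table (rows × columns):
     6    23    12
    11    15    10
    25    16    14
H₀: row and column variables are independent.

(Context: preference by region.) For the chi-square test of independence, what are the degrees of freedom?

degrees of freedom = 4

df = (r−1)(c−1) = (3−1)·(3−1) = 4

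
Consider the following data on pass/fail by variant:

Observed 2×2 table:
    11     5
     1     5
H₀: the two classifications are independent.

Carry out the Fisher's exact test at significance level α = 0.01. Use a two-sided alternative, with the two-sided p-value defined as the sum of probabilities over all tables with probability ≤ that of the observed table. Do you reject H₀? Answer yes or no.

Margins: r₁=16, r₂=6, c₁=12, c₂=10, n=22
p_obs = C(16,11)·C(6,1)/C(22,12); sum pmf over tables with pmf ≤ p_obs
p-value (two-sided) = 0.05573
At α=0.01: p ≥ α → fail to reject H₀

reject H₀: no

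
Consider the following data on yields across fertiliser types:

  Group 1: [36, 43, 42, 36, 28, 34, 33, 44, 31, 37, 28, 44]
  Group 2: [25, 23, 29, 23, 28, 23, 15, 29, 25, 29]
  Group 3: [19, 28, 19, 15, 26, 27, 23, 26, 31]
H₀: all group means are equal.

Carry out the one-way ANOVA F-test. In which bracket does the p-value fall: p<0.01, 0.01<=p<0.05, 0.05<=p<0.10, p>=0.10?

p-value bracket: p<0.01

Group means [36.33, 24.90, 23.78], grand mean 29.000
SSB = Σnᵢ(x̄ᵢ−x̄)² = 1058.878; SSW = ΣΣ(x−x̄ᵢ)² = 761.122
MSB = 1058.878/2 = 529.4389; MSW = 761.122/28 = 27.1829
F = MSB/MSW = 19.4769
df = (2, 28)
p-value (upper-tail) = 0.00001
→ bracket: p<0.01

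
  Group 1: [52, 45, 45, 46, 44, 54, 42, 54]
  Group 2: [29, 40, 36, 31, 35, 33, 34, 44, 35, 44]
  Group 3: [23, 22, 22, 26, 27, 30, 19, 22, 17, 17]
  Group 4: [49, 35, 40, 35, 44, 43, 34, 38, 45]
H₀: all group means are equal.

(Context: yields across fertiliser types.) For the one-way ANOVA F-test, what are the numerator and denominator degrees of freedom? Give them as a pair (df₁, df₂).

k = 4 groups, N = 37 total
df = (k−1, N−k) = (4−1, 37−4) = (3, 33)

degrees of freedom = [3, 33]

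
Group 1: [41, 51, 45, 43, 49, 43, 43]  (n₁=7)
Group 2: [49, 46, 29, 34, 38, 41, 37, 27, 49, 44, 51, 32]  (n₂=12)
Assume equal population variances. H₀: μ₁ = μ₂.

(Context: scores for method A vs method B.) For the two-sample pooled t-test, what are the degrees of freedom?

df = n₁ + n₂ − 2 = 7 + 12 − 2 = 17

degrees of freedom = 17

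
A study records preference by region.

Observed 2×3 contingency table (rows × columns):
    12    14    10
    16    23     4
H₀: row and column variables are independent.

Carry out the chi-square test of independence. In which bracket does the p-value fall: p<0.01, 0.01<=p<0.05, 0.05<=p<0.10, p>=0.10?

Row totals [36, 43], col totals [28, 37, 14], n=79
χ² = (12−12.76)²/12.76 + (14−16.86)²/16.86 + (10−6.38)²/6.38 + (16−15.24)²/15.24 + (23−20.14)²/20.14 + (4−7.62)²/7.62 = 4.7491
df = 2
p-value (upper-tail) = 0.09306
→ bracket: 0.05<=p<0.10

p-value bracket: 0.05<=p<0.10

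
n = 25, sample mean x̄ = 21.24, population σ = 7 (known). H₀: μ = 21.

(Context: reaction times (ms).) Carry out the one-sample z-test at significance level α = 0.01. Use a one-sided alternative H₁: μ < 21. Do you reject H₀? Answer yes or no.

SE = σ/√n = 7/√25 = 1.4000
z = (x̄−μ₀)/SE = (21.24−21)/1.4000 = 0.1714
p-value (one-sided, H₁ less) = 0.56806
At α=0.01: p ≥ α → fail to reject H₀

reject H₀: no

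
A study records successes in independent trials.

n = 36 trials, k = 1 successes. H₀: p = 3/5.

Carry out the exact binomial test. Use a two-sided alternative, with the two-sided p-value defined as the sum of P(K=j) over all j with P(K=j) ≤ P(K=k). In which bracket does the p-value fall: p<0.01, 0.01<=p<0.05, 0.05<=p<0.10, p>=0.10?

p-value bracket: p<0.01

Exact binomial: n=36, k=1, p₀=3/5=0.6000
P(X=j) = C(n,j)·p₀^j·(1−p₀)^(n−j); p = Σ P(X=j) over j with P(X=j) ≤ P(X=1)
p-value (two-sided) = 0.00000
→ bracket: p<0.01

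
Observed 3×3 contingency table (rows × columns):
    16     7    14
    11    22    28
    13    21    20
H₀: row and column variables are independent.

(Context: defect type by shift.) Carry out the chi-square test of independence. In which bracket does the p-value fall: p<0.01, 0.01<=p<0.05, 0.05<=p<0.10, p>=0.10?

p-value bracket: 0.05<=p<0.10

Row totals [37, 61, 54], col totals [40, 50, 62], n=152
χ² = (16−9.74)²/9.74 + (7−12.17)²/12.17 + (14−15.09)²/15.09 + (11−16.05)²/16.05 + (22−20.07)²/20.07 + (28−24.88)²/24.88 + (13−14.21)²/14.21 + (21−17.76)²/17.76 + (20−22.03)²/22.03 = 9.3517
df = 4
p-value (upper-tail) = 0.05288
→ bracket: 0.05<=p<0.10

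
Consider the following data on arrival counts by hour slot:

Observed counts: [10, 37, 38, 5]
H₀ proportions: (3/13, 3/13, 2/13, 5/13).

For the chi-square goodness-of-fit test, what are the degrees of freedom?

df = k − 1 = 4 − 1 = 3

degrees of freedom = 3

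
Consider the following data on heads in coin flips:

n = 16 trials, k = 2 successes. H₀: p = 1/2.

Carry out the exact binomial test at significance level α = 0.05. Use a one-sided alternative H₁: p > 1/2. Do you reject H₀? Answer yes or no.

reject H₀: no

Exact binomial: n=16, k=2, p₀=1/2=0.5000
P(X≥2) from Σ C(n,i)·p₀^i·(1−p₀)^(n−i)
p-value (one-sided, H₁ greater) = 0.99974
At α=0.05: p ≥ α → fail to reject H₀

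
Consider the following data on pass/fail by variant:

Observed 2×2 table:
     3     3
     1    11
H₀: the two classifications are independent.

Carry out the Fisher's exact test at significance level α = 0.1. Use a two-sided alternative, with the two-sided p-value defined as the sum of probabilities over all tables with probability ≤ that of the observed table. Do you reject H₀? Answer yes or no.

Margins: r₁=6, r₂=12, c₁=4, c₂=14, n=18
p_obs = C(6,3)·C(12,1)/C(18,4); sum pmf over tables with pmf ≤ p_obs
p-value (two-sided) = 0.08333
At α=0.1: p < α → reject H₀

reject H₀: yes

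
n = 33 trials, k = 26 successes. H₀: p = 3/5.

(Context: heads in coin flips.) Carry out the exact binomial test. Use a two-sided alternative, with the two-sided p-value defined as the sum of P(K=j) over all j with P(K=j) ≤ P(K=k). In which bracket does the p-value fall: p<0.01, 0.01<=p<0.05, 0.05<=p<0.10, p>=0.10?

Exact binomial: n=33, k=26, p₀=3/5=0.6000
P(X=j) = C(n,j)·p₀^j·(1−p₀)^(n−j); p = Σ P(X=j) over j with P(X=j) ≤ P(X=26)
p-value (two-sided) = 0.03195
→ bracket: 0.01<=p<0.05

p-value bracket: 0.01<=p<0.05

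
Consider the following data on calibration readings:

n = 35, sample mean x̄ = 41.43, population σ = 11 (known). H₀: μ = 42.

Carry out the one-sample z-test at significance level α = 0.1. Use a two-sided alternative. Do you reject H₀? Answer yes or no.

SE = σ/√n = 11/√35 = 1.8593
z = (x̄−μ₀)/SE = (41.43−42)/1.8593 = -0.3066
p-value (two-sided) = 0.75918
At α=0.1: p ≥ α → fail to reject H₀

reject H₀: no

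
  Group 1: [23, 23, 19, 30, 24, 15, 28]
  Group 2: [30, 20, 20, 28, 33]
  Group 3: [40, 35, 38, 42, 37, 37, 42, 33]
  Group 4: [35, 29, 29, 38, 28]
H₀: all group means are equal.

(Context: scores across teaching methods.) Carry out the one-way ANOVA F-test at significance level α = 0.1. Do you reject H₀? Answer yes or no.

Group means [23.14, 26.20, 38.00, 31.80], grand mean 30.240
SSB = Σnᵢ(x̄ᵢ−x̄)² = 928.103; SSW = ΣΣ(x−x̄ᵢ)² = 446.457
MSB = 928.103/3 = 309.3676; MSW = 446.457/21 = 21.2599
F = MSB/MSW = 14.5517
df = (3, 21)
p-value (upper-tail) = 0.00002
At α=0.1: p < α → reject H₀

reject H₀: yes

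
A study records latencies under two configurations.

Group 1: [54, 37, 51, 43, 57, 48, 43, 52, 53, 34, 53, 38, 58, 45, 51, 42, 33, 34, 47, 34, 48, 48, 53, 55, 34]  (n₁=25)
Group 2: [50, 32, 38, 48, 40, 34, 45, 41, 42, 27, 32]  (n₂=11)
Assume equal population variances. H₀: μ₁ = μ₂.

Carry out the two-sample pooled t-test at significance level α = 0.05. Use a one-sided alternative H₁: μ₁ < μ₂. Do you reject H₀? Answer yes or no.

reject H₀: no

x̄₁=45.800, s₁=8.114, n₁=25
x̄₂=39.000, s₂=7.211, n₂=11
s_p² = [24·8.114² + 10·7.211²]/34 = 61.7647
SE = √(s_p²·(1/25+1/11)) = 2.8435
t = (45.800−39.000)/2.8435 = 2.3914
df = 34
p-value (one-sided, H₁ less) = 0.98877
At α=0.05: p ≥ α → fail to reject H₀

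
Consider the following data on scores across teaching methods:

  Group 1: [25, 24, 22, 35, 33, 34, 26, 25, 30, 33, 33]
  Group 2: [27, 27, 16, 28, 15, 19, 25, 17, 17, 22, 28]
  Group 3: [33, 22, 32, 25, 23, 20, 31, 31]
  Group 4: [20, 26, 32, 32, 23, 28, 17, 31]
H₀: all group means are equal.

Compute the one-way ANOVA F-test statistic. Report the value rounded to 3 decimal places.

test statistic = 3.714

Group means [29.09, 21.91, 27.12, 26.12], grand mean 25.974
SSB = Σnᵢ(x̄ᵢ−x̄)² = 299.406; SSW = ΣΣ(x−x̄ᵢ)² = 913.568
MSB = 299.406/3 = 99.8018; MSW = 913.568/34 = 26.8697
F = MSB/MSW = 3.7143
df = (3, 34)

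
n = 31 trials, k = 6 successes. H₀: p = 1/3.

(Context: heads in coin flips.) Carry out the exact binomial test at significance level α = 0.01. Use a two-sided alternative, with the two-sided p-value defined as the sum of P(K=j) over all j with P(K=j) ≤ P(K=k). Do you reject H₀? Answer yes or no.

reject H₀: no

Exact binomial: n=31, k=6, p₀=1/3=0.3333
P(X=j) = C(n,j)·p₀^j·(1−p₀)^(n−j); p = Σ P(X=j) over j with P(X=j) ≤ P(X=6)
p-value (two-sided) = 0.12662
At α=0.01: p ≥ α → fail to reject H₀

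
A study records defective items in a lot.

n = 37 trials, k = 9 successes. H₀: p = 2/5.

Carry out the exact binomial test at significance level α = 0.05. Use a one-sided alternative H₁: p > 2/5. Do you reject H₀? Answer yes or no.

Exact binomial: n=37, k=9, p₀=2/5=0.4000
P(X≥9) from Σ C(n,i)·p₀^i·(1−p₀)^(n−i)
p-value (one-sided, H₁ greater) = 0.98523
At α=0.05: p ≥ α → fail to reject H₀

reject H₀: no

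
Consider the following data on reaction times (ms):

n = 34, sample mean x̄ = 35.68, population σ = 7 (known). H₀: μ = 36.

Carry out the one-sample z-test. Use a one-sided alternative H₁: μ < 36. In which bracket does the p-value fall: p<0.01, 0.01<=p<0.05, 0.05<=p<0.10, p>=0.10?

p-value bracket: p>=0.10

SE = σ/√n = 7/√34 = 1.2005
z = (x̄−μ₀)/SE = (35.68−36)/1.2005 = -0.2666
p-value (one-sided, H₁ less) = 0.39490
→ bracket: p>=0.10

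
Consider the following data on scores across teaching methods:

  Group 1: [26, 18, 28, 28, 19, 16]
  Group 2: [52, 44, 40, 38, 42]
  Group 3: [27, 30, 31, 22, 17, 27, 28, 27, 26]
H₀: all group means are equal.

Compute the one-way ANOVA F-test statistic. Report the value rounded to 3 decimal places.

Group means [22.50, 43.20, 26.11], grand mean 29.300
SSB = Σnᵢ(x̄ᵢ−x̄)² = 1335.011; SSW = ΣΣ(x−x̄ᵢ)² = 409.189
MSB = 1335.011/2 = 667.5056; MSW = 409.189/17 = 24.0699
F = MSB/MSW = 27.7319
df = (2, 17)

test statistic = 27.732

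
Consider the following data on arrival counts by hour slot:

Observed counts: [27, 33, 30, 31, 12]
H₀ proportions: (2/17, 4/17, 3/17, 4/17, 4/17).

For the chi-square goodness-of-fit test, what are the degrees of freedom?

df = k − 1 = 5 − 1 = 4

degrees of freedom = 4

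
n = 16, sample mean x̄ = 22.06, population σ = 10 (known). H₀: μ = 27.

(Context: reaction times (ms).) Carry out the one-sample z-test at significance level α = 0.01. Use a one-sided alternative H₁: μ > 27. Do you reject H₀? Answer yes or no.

reject H₀: no

SE = σ/√n = 10/√16 = 2.5000
z = (x̄−μ₀)/SE = (22.06−27)/2.5000 = -1.9760
p-value (one-sided, H₁ greater) = 0.97592
At α=0.01: p ≥ α → fail to reject H₀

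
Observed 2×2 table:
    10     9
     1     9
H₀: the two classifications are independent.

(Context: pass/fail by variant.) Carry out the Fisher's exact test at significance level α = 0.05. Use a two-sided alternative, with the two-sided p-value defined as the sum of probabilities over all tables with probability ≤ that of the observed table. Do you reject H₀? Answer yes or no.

reject H₀: yes

Margins: r₁=19, r₂=10, c₁=11, c₂=18, n=29
p_obs = C(19,10)·C(10,1)/C(29,11); sum pmf over tables with pmf ≤ p_obs
p-value (two-sided) = 0.04364
At α=0.05: p < α → reject H₀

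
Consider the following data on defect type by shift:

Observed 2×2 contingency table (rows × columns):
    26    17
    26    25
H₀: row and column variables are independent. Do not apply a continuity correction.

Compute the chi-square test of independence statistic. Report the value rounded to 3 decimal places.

test statistic = 0.849

Row totals [43, 51], col totals [52, 42], n=94
χ² = (26−23.79)²/23.79 + (17−19.21)²/19.21 + (26−28.21)²/28.21 + (25−22.79)²/22.79 = 0.8491
df = 1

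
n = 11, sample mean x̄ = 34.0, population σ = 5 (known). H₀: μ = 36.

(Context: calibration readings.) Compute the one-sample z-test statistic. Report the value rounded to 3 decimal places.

SE = σ/√n = 5/√11 = 1.5076
z = (x̄−μ₀)/SE = (34.0−36)/1.5076 = -1.3266

test statistic = -1.327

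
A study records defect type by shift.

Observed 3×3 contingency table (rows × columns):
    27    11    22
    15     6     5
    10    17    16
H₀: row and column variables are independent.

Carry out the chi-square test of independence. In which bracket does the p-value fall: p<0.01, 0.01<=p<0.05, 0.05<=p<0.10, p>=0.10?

p-value bracket: 0.01<=p<0.05

Row totals [60, 26, 43], col totals [52, 34, 43], n=129
χ² = (27−24.19)²/24.19 + (11−15.81)²/15.81 + (22−20.00)²/20.00 + (15−10.48)²/10.48 + (6−6.85)²/6.85 + (5−8.67)²/8.67 + (10−17.33)²/17.33 + (17−11.33)²/11.33 + (16−14.33)²/14.33 = 11.7287
df = 4
p-value (upper-tail) = 0.01949
→ bracket: 0.01<=p<0.05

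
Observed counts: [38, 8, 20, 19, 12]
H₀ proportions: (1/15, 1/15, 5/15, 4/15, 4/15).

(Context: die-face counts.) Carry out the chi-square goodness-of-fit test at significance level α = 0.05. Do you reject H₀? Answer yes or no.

reject H₀: yes

n = 97; E_i = n·p_i = [6.47, 6.47, 32.33, 25.87, 25.87]
χ² = (38−6.47)²/6.47 + (8−6.47)²/6.47 + (20−32.33)²/32.33 + (19−25.87)²/25.87 + (12−25.87)²/25.87 = 168.0902
df = 4
p-value (upper-tail) = 0.00000
At α=0.05: p < α → reject H₀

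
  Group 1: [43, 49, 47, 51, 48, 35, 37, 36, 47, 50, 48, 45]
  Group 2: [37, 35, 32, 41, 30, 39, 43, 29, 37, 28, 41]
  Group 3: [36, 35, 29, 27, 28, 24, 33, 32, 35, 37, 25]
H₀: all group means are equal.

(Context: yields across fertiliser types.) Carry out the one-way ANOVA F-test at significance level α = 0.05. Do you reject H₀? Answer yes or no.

Group means [44.67, 35.64, 31.00], grand mean 37.324
SSB = Σnᵢ(x̄ᵢ−x̄)² = 1118.229; SSW = ΣΣ(x−x̄ᵢ)² = 837.212
MSB = 1118.229/2 = 559.1145; MSW = 837.212/31 = 27.0068
F = MSB/MSW = 20.7027
df = (2, 31)
p-value (upper-tail) = 0.00000
At α=0.05: p < α → reject H₀

reject H₀: yes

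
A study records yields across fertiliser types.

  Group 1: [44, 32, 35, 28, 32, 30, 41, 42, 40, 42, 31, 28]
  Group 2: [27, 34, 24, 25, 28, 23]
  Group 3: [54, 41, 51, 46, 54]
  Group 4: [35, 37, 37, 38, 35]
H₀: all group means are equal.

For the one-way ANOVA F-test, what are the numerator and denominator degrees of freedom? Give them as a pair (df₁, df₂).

k = 4 groups, N = 28 total
df = (k−1, N−k) = (4−1, 28−4) = (3, 24)

degrees of freedom = [3, 24]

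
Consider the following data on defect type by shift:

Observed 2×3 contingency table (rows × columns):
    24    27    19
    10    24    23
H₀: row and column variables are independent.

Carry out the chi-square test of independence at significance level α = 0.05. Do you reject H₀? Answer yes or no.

Row totals [70, 57], col totals [34, 51, 42], n=127
χ² = (24−18.74)²/18.74 + (27−28.11)²/28.11 + (19−23.15)²/23.15 + (10−15.26)²/15.26 + (24−22.89)²/22.89 + (23−18.85)²/18.85 = 5.0443
df = 2
p-value (upper-tail) = 0.08029
At α=0.05: p ≥ α → fail to reject H₀

reject H₀: no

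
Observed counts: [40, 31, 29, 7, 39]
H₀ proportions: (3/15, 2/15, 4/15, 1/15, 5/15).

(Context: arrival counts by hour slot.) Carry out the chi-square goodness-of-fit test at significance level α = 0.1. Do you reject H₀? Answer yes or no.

n = 146; E_i = n·p_i = [29.20, 19.47, 38.93, 9.73, 48.67]
χ² = (40−29.20)²/29.20 + (31−19.47)²/19.47 + (29−38.93)²/38.93 + (7−9.73)²/9.73 + (39−48.67)²/48.67 = 16.0497
df = 4
p-value (upper-tail) = 0.00295
At α=0.1: p < α → reject H₀

reject H₀: yes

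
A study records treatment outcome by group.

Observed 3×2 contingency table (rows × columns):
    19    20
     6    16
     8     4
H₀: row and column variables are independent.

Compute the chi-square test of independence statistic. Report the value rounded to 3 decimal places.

test statistic = 5.282

Row totals [39, 22, 12], col totals [33, 40], n=73
χ² = (19−17.63)²/17.63 + (20−21.37)²/21.37 + (6−9.95)²/9.95 + (16−12.05)²/12.05 + (8−5.42)²/5.42 + (4−6.58)²/6.58 = 5.2818
df = 2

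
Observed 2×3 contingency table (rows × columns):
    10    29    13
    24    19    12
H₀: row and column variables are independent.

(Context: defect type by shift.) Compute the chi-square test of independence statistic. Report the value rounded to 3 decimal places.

test statistic = 7.810

Row totals [52, 55], col totals [34, 48, 25], n=107
χ² = (10−16.52)²/16.52 + (29−23.33)²/23.33 + (13−12.15)²/12.15 + (24−17.48)²/17.48 + (19−24.67)²/24.67 + (12−12.85)²/12.85 = 7.8101
df = 2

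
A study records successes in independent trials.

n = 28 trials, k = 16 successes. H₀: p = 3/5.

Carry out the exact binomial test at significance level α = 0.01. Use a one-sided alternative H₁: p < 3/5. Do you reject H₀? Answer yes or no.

reject H₀: no

Exact binomial: n=28, k=16, p₀=3/5=0.6000
P(X≤16) from Σ C(n,i)·p₀^i·(1−p₀)^(n−i)
p-value (one-sided, H₁ less) = 0.44898
At α=0.01: p ≥ α → fail to reject H₀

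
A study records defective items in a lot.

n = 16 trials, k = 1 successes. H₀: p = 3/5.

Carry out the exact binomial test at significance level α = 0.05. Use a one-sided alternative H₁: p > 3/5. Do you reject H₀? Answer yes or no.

Exact binomial: n=16, k=1, p₀=3/5=0.6000
P(X≥1) from Σ C(n,i)·p₀^i·(1−p₀)^(n−i)
p-value (one-sided, H₁ greater) = 1.00000
At α=0.05: p ≥ α → fail to reject H₀

reject H₀: no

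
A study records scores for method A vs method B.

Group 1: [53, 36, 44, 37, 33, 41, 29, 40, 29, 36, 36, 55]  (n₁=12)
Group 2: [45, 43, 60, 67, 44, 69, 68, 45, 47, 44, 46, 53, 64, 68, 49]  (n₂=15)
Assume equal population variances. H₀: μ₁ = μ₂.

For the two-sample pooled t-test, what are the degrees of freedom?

degrees of freedom = 25

df = n₁ + n₂ − 2 = 12 + 15 − 2 = 25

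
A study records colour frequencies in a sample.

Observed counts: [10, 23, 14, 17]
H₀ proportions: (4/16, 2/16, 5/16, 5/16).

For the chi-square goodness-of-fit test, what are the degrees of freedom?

df = k − 1 = 4 − 1 = 3

degrees of freedom = 3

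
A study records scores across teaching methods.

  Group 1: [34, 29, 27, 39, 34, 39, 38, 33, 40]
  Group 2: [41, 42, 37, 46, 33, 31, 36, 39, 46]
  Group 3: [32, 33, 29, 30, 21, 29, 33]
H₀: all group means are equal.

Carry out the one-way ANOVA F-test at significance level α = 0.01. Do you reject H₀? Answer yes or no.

reject H₀: yes

Group means [34.78, 39.00, 29.57], grand mean 34.840
SSB = Σnᵢ(x̄ᵢ−x̄)² = 350.090; SSW = ΣΣ(x−x̄ᵢ)² = 499.270
MSB = 350.090/2 = 175.0451; MSW = 499.270/22 = 22.6941
F = MSB/MSW = 7.7132
df = (2, 22)
p-value (upper-tail) = 0.00290
At α=0.01: p < α → reject H₀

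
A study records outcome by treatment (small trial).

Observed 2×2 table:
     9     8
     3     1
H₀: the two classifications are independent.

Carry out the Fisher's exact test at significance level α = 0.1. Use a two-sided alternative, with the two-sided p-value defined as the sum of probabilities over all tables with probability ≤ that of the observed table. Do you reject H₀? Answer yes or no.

reject H₀: no

Margins: r₁=17, r₂=4, c₁=12, c₂=9, n=21
p_obs = C(17,9)·C(4,3)/C(21,12); sum pmf over tables with pmf ≤ p_obs
p-value (two-sided) = 0.60301
At α=0.1: p ≥ α → fail to reject H₀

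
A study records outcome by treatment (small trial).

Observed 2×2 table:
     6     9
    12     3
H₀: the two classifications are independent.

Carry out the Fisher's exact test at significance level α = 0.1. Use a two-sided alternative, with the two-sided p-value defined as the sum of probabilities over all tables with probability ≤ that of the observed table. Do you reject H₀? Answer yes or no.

Margins: r₁=15, r₂=15, c₁=18, c₂=12, n=30
p_obs = C(15,6)·C(15,12)/C(30,18); sum pmf over tables with pmf ≤ p_obs
p-value (two-sided) = 0.06043
At α=0.1: p < α → reject H₀

reject H₀: yes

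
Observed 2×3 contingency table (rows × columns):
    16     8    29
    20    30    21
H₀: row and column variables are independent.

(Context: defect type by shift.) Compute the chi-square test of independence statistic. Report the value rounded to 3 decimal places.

Row totals [53, 71], col totals [36, 38, 50], n=124
χ² = (16−15.39)²/15.39 + (8−16.24)²/16.24 + (29−21.37)²/21.37 + (20−20.61)²/20.61 + (30−21.76)²/21.76 + (21−28.63)²/28.63 = 12.1034
df = 2

test statistic = 12.103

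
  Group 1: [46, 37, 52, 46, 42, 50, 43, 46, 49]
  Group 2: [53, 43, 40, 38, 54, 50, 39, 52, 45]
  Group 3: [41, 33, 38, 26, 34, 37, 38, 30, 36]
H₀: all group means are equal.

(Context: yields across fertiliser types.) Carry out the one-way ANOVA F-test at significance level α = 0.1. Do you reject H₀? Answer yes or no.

reject H₀: yes

Group means [45.67, 46.00, 34.78], grand mean 42.148
SSB = Σnᵢ(x̄ᵢ−x̄)² = 733.852; SSW = ΣΣ(x−x̄ᵢ)² = 659.556
MSB = 733.852/2 = 366.9259; MSW = 659.556/24 = 27.4815
F = MSB/MSW = 13.3518
df = (2, 24)
p-value (upper-tail) = 0.00013
At α=0.1: p < α → reject H₀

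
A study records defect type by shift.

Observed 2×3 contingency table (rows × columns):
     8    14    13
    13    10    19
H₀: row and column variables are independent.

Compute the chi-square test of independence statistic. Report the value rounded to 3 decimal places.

Row totals [35, 42], col totals [21, 24, 32], n=77
χ² = (8−9.55)²/9.55 + (14−10.91)²/10.91 + (13−14.55)²/14.55 + (13−11.45)²/11.45 + (10−13.09)²/13.09 + (19−17.45)²/17.45 = 2.3653
df = 2

test statistic = 2.365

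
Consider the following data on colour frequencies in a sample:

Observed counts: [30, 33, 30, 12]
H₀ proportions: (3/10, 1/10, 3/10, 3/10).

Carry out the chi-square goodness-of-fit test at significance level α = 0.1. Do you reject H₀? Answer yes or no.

n = 105; E_i = n·p_i = [31.50, 10.50, 31.50, 31.50]
χ² = (30−31.50)²/31.50 + (33−10.50)²/10.50 + (30−31.50)²/31.50 + (12−31.50)²/31.50 = 60.4286
df = 3
p-value (upper-tail) = 0.00000
At α=0.1: p < α → reject H₀

reject H₀: yes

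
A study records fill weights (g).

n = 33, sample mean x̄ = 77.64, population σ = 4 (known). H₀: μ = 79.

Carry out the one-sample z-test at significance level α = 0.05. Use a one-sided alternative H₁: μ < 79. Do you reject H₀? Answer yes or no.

reject H₀: yes

SE = σ/√n = 4/√33 = 0.6963
z = (x̄−μ₀)/SE = (77.64−79)/0.6963 = -1.9532
p-value (one-sided, H₁ less) = 0.02540
At α=0.05: p < α → reject H₀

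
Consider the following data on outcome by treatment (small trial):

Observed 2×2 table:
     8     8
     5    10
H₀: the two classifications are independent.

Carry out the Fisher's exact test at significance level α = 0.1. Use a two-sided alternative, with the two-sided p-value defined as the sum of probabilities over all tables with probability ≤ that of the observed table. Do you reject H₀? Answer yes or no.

Margins: r₁=16, r₂=15, c₁=13, c₂=18, n=31
p_obs = C(16,8)·C(15,5)/C(31,13); sum pmf over tables with pmf ≤ p_obs
p-value (two-sided) = 0.47255
At α=0.1: p ≥ α → fail to reject H₀

reject H₀: no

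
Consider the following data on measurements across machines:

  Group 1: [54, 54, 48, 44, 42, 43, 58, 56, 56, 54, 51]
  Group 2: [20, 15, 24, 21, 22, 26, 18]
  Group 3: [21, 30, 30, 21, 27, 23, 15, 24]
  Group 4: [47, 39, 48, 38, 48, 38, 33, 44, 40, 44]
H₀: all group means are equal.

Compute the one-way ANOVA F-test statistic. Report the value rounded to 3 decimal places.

Group means [50.91, 20.86, 23.88, 41.90], grand mean 36.556
SSB = Σnᵢ(x̄ᵢ−x̄)² = 5563.348; SSW = ΣΣ(x−x̄ᵢ)² = 821.541
MSB = 5563.348/3 = 1854.4492; MSW = 821.541/32 = 25.6732
F = MSB/MSW = 72.2330
df = (3, 32)

test statistic = 72.233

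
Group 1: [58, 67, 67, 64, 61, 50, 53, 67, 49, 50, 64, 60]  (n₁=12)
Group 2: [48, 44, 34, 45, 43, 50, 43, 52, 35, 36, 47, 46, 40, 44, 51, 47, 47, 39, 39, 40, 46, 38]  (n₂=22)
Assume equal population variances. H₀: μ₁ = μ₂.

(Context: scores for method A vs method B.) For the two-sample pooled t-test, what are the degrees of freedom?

degrees of freedom = 32

df = n₁ + n₂ − 2 = 12 + 22 − 2 = 32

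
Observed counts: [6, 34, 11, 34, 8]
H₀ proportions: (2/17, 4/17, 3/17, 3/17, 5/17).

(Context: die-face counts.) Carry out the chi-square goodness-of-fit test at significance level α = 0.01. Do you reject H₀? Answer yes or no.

n = 93; E_i = n·p_i = [10.94, 21.88, 16.41, 16.41, 27.35]
χ² = (6−10.94)²/10.94 + (34−21.88)²/21.88 + (11−16.41)²/16.41 + (34−16.41)²/16.41 + (8−27.35)²/27.35 = 43.2681
df = 4
p-value (upper-tail) = 0.00000
At α=0.01: p < α → reject H₀

reject H₀: yes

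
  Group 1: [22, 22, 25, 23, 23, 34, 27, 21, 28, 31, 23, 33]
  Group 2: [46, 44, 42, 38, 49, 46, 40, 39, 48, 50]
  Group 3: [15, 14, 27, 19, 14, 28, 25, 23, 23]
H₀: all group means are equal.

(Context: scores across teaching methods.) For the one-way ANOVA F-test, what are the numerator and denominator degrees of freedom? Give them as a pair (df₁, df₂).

degrees of freedom = [2, 28]

k = 3 groups, N = 31 total
df = (k−1, N−k) = (3−1, 31−3) = (2, 28)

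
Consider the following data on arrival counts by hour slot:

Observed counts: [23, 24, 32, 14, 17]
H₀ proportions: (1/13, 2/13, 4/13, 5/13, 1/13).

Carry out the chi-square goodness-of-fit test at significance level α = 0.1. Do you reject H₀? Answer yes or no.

reject H₀: yes

n = 110; E_i = n·p_i = [8.46, 16.92, 33.85, 42.31, 8.46]
χ² = (23−8.46)²/8.46 + (24−16.92)²/16.92 + (32−33.85)²/33.85 + (14−42.31)²/42.31 + (17−8.46)²/8.46 = 55.5964
df = 4
p-value (upper-tail) = 0.00000
At α=0.1: p < α → reject H₀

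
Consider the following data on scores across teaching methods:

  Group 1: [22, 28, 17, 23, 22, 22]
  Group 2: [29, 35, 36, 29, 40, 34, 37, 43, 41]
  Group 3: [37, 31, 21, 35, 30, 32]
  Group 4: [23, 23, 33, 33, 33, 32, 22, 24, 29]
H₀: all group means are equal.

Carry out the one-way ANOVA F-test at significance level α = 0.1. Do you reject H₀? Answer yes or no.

Group means [22.33, 36.00, 31.00, 28.00], grand mean 29.867
SSB = Σnᵢ(x̄ᵢ−x̄)² = 718.133; SSW = ΣΣ(x−x̄ᵢ)² = 603.333
MSB = 718.133/3 = 239.3778; MSW = 603.333/26 = 23.2051
F = MSB/MSW = 10.3157
df = (3, 26)
p-value (upper-tail) = 0.00012
At α=0.1: p < α → reject H₀

reject H₀: yes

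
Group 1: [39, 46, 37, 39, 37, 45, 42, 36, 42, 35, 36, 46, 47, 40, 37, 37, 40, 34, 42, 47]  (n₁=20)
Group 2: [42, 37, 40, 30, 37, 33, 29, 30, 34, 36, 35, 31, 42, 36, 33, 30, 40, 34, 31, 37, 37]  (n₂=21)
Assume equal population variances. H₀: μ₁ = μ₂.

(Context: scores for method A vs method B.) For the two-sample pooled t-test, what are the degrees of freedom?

degrees of freedom = 39

df = n₁ + n₂ − 2 = 20 + 21 − 2 = 39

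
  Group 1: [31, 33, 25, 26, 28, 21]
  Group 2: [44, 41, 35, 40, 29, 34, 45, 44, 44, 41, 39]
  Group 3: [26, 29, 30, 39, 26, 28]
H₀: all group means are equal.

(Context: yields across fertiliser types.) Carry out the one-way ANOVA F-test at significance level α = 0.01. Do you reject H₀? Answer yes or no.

Group means [27.33, 39.64, 29.67], grand mean 33.826
SSB = Σnᵢ(x̄ᵢ−x̄)² = 728.092; SSW = ΣΣ(x−x̄ᵢ)² = 467.212
MSB = 728.092/2 = 364.0461; MSW = 467.212/20 = 23.3606
F = MSB/MSW = 15.5838
df = (2, 20)
p-value (upper-tail) = 0.00008
At α=0.01: p < α → reject H₀

reject H₀: yes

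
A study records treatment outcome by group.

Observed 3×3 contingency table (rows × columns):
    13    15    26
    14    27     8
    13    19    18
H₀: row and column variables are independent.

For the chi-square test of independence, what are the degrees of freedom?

degrees of freedom = 4

df = (r−1)(c−1) = (3−1)·(3−1) = 4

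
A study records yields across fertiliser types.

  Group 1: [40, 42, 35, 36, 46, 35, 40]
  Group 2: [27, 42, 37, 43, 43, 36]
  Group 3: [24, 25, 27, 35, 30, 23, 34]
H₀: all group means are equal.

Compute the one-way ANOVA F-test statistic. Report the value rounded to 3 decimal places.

Group means [39.14, 38.00, 28.29], grand mean 35.000
SSB = Σnᵢ(x̄ᵢ−x̄)² = 489.714; SSW = ΣΣ(x−x̄ᵢ)² = 432.286
MSB = 489.714/2 = 244.8571; MSW = 432.286/17 = 25.4286
F = MSB/MSW = 9.6292
df = (2, 17)

test statistic = 9.629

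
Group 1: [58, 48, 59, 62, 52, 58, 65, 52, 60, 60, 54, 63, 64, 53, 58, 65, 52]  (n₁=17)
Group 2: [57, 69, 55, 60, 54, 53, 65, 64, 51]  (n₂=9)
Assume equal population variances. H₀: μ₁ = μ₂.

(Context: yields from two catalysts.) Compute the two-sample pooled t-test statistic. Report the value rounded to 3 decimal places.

x̄₁=57.824, s₁=5.199, n₁=17
x̄₂=58.667, s₂=6.185, n₂=9
s_p² = [16·5.199² + 8·6.185²]/24 = 30.7696
SE = √(s_p²·(1/17+1/9)) = 2.2867
t = (57.824−58.667)/2.2867 = -0.3687
df = 24

test statistic = -0.369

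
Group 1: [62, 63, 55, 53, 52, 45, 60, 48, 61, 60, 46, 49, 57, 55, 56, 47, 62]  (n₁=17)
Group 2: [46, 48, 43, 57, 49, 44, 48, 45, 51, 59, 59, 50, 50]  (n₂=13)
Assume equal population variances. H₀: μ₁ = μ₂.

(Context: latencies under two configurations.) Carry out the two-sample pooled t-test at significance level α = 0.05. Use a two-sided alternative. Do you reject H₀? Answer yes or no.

x̄₁=54.765, s₁=6.098, n₁=17
x̄₂=49.923, s₂=5.377, n₂=13
s_p² = [16·6.098² + 12·5.377²]/28 = 33.6422
SE = √(s_p²·(1/17+1/13)) = 2.1370
t = (54.765−49.923)/2.1370 = 2.2656
df = 28
p-value (two-sided) = 0.03140
At α=0.05: p < α → reject H₀

reject H₀: yes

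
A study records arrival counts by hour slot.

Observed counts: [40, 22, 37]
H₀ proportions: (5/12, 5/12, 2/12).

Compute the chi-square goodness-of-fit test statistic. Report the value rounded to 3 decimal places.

n = 99; E_i = n·p_i = [41.25, 41.25, 16.50]
χ² = (40−41.25)²/41.25 + (22−41.25)²/41.25 + (37−16.50)²/16.50 = 34.4909
df = 2

test statistic = 34.491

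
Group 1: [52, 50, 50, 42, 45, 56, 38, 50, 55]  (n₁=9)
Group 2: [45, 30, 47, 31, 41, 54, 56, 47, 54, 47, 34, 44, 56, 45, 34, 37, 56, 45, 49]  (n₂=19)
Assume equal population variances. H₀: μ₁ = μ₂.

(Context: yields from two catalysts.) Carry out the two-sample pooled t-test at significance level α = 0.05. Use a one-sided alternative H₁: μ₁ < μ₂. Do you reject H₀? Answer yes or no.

x̄₁=48.667, s₁=5.937, n₁=9
x̄₂=44.842, s₂=8.487, n₂=19
s_p² = [8·5.937² + 18·8.487²]/26 = 60.7126
SE = √(s_p²·(1/9+1/19)) = 3.1530
t = (48.667−44.842)/3.1530 = 1.2130
df = 26
p-value (one-sided, H₁ less) = 0.88198
At α=0.05: p ≥ α → fail to reject H₀

reject H₀: no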